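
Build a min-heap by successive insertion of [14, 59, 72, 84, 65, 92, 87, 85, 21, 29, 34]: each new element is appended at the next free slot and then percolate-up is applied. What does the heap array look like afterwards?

[14, 21, 72, 59, 29, 92, 87, 85, 84, 65, 34]

Insert 14:
  append 14 at index 0 → [14] (no swap needed)
Insert 59:
  append 59 at index 1 → [14, 59] (no swap needed)
Insert 72:
  append 72 at index 2 → [14, 59, 72] (no swap needed)
Insert 84:
  append 84 at index 3 → [14, 59, 72, 84] (no swap needed)
Insert 65:
  append 65 at index 4 → [14, 59, 72, 84, 65] (no swap needed)
Insert 92:
  append 92 at index 5 → [14, 59, 72, 84, 65, 92] (no swap needed)
Insert 87:
  append 87 at index 6 → [14, 59, 72, 84, 65, 92, 87] (no swap needed)
Insert 85:
  append 85 at index 7 → [14, 59, 72, 84, 65, 92, 87, 85] (no swap needed)
Insert 21:
  append 21 at index 8 → [14, 59, 72, 84, 65, 92, 87, 85, 21]
  21 < parent 84 at index 3, swap → [14, 59, 72, 21, 65, 92, 87, 85, 84]
  21 < parent 59 at index 1, swap → [14, 21, 72, 59, 65, 92, 87, 85, 84]
Insert 29:
  append 29 at index 9 → [14, 21, 72, 59, 65, 92, 87, 85, 84, 29]
  29 < parent 65 at index 4, swap → [14, 21, 72, 59, 29, 92, 87, 85, 84, 65]
Insert 34:
  append 34 at index 10 → [14, 21, 72, 59, 29, 92, 87, 85, 84, 65, 34] (no swap needed)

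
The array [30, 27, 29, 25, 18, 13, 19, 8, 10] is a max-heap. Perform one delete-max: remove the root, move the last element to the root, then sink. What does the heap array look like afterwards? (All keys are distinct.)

remove root 30; move last element 10 to root → [10, 27, 29, 25, 18, 13, 19, 8]
10 vs larger child 29 at index 2, swap → [29, 27, 10, 25, 18, 13, 19, 8]
10 vs larger child 19 at index 6, swap → [29, 27, 19, 25, 18, 13, 10, 8]

[29, 27, 19, 25, 18, 13, 10, 8]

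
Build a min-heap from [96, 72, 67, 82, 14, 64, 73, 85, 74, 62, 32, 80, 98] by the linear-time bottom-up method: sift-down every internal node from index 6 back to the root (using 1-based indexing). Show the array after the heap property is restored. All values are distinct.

[14, 32, 64, 74, 62, 67, 73, 85, 82, 96, 72, 80, 98]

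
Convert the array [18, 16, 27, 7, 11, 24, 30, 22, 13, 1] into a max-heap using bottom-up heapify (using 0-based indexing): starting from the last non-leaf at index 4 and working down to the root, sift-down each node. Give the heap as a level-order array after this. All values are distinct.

sift down from index 4: already satisfies heap property
sift down from index 3:
  7 vs larger child 22 at index 7, swap → [18, 16, 27, 22, 11, 24, 30, 7, 13, 1]
sift down from index 2:
  27 vs larger child 30 at index 6, swap → [18, 16, 30, 22, 11, 24, 27, 7, 13, 1]
sift down from index 1:
  16 vs larger child 22 at index 3, swap → [18, 22, 30, 16, 11, 24, 27, 7, 13, 1]
sift down from index 0:
  18 vs larger child 30 at index 2, swap → [30, 22, 18, 16, 11, 24, 27, 7, 13, 1]
  18 vs larger child 27 at index 6, swap → [30, 22, 27, 16, 11, 24, 18, 7, 13, 1]

[30, 22, 27, 16, 11, 24, 18, 7, 13, 1]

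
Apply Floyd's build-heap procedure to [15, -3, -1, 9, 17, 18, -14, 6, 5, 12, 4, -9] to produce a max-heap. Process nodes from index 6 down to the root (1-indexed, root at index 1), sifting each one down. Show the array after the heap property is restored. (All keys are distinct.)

[18, 17, 15, 9, 12, -1, -14, 6, 5, -3, 4, -9]

sift down from index 6: already satisfies heap property
sift down from index 5: already satisfies heap property
sift down from index 4: already satisfies heap property
sift down from index 3:
  -1 vs larger child 18 at index 6, swap → [15, -3, 18, 9, 17, -1, -14, 6, 5, 12, 4, -9]
sift down from index 2:
  -3 vs larger child 17 at index 5, swap → [15, 17, 18, 9, -3, -1, -14, 6, 5, 12, 4, -9]
  -3 vs larger child 12 at index 10, swap → [15, 17, 18, 9, 12, -1, -14, 6, 5, -3, 4, -9]
sift down from index 1:
  15 vs larger child 18 at index 3, swap → [18, 17, 15, 9, 12, -1, -14, 6, 5, -3, 4, -9]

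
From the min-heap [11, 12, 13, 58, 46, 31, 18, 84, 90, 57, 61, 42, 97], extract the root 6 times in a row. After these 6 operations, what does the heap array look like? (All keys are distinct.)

[46, 57, 61, 58, 84, 90, 97]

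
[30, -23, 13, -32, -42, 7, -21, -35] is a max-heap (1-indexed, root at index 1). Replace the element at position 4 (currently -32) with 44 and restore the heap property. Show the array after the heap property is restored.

[44, 30, 13, -23, -42, 7, -21, -35]

set index 4 from -32 to 44 → [30, -23, 13, 44, -42, 7, -21, -35]
44 > parent -23 at index 2, swap → [30, 44, 13, -23, -42, 7, -21, -35]
44 > parent 30 at index 1, swap → [44, 30, 13, -23, -42, 7, -21, -35]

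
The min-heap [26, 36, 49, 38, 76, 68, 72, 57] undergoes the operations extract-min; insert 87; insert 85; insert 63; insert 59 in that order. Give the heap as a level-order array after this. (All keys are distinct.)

[36, 38, 49, 57, 59, 68, 72, 87, 85, 76, 63]

extract-min → returns 26:
  remove root 26; move last element 57 to root → [57, 36, 49, 38, 76, 68, 72]
  57 vs smaller child 36 at index 1, swap → [36, 57, 49, 38, 76, 68, 72]
  57 vs smaller child 38 at index 3, swap → [36, 38, 49, 57, 76, 68, 72]
insert 87:
  append 87 at index 7 → [36, 38, 49, 57, 76, 68, 72, 87] (no swap needed)
insert 85:
  append 85 at index 8 → [36, 38, 49, 57, 76, 68, 72, 87, 85] (no swap needed)
insert 63:
  append 63 at index 9 → [36, 38, 49, 57, 76, 68, 72, 87, 85, 63]
  63 < parent 76 at index 4, swap → [36, 38, 49, 57, 63, 68, 72, 87, 85, 76]
insert 59:
  append 59 at index 10 → [36, 38, 49, 57, 63, 68, 72, 87, 85, 76, 59]
  59 < parent 63 at index 4, swap → [36, 38, 49, 57, 59, 68, 72, 87, 85, 76, 63]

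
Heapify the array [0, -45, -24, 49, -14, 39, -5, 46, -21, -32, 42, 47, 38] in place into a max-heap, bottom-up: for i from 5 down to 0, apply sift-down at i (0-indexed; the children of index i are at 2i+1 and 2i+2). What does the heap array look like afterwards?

[49, 46, 47, 0, 42, 39, -5, -45, -21, -32, -14, -24, 38]

sift down from index 5:
  39 vs larger child 47 at index 11, swap → [0, -45, -24, 49, -14, 47, -5, 46, -21, -32, 42, 39, 38]
sift down from index 4:
  -14 vs larger child 42 at index 10, swap → [0, -45, -24, 49, 42, 47, -5, 46, -21, -32, -14, 39, 38]
sift down from index 3: already satisfies heap property
sift down from index 2:
  -24 vs larger child 47 at index 5, swap → [0, -45, 47, 49, 42, -24, -5, 46, -21, -32, -14, 39, 38]
  -24 vs larger child 39 at index 11, swap → [0, -45, 47, 49, 42, 39, -5, 46, -21, -32, -14, -24, 38]
sift down from index 1:
  -45 vs larger child 49 at index 3, swap → [0, 49, 47, -45, 42, 39, -5, 46, -21, -32, -14, -24, 38]
  -45 vs larger child 46 at index 7, swap → [0, 49, 47, 46, 42, 39, -5, -45, -21, -32, -14, -24, 38]
sift down from index 0:
  0 vs larger child 49 at index 1, swap → [49, 0, 47, 46, 42, 39, -5, -45, -21, -32, -14, -24, 38]
  0 vs larger child 46 at index 3, swap → [49, 46, 47, 0, 42, 39, -5, -45, -21, -32, -14, -24, 38]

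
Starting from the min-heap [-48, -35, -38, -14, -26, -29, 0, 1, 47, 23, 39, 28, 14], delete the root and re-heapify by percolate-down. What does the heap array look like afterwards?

[-38, -35, -29, -14, -26, 14, 0, 1, 47, 23, 39, 28]

remove root -48; move last element 14 to root → [14, -35, -38, -14, -26, -29, 0, 1, 47, 23, 39, 28]
14 vs smaller child -38 at index 2, swap → [-38, -35, 14, -14, -26, -29, 0, 1, 47, 23, 39, 28]
14 vs smaller child -29 at index 5, swap → [-38, -35, -29, -14, -26, 14, 0, 1, 47, 23, 39, 28]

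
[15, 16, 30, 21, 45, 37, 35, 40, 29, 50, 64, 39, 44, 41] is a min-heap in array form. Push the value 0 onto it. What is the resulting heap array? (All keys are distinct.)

append 0 at index 14 → [15, 16, 30, 21, 45, 37, 35, 40, 29, 50, 64, 39, 44, 41, 0]
0 < parent 35 at index 6, swap → [15, 16, 30, 21, 45, 37, 0, 40, 29, 50, 64, 39, 44, 41, 35]
0 < parent 30 at index 2, swap → [15, 16, 0, 21, 45, 37, 30, 40, 29, 50, 64, 39, 44, 41, 35]
0 < parent 15 at index 0, swap → [0, 16, 15, 21, 45, 37, 30, 40, 29, 50, 64, 39, 44, 41, 35]

[0, 16, 15, 21, 45, 37, 30, 40, 29, 50, 64, 39, 44, 41, 35]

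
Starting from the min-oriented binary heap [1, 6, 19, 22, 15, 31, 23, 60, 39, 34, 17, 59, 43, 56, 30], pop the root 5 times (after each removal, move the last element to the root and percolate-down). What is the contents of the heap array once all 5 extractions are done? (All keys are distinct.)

extract-min #1 returns 1:
  remove root 1; move last element 30 to root → [30, 6, 19, 22, 15, 31, 23, 60, 39, 34, 17, 59, 43, 56]
  30 vs smaller child 6 at index 1, swap → [6, 30, 19, 22, 15, 31, 23, 60, 39, 34, 17, 59, 43, 56]
  30 vs smaller child 15 at index 4, swap → [6, 15, 19, 22, 30, 31, 23, 60, 39, 34, 17, 59, 43, 56]
  30 vs smaller child 17 at index 10, swap → [6, 15, 19, 22, 17, 31, 23, 60, 39, 34, 30, 59, 43, 56]
extract-min #2 returns 6:
  remove root 6; move last element 56 to root → [56, 15, 19, 22, 17, 31, 23, 60, 39, 34, 30, 59, 43]
  56 vs smaller child 15 at index 1, swap → [15, 56, 19, 22, 17, 31, 23, 60, 39, 34, 30, 59, 43]
  56 vs smaller child 17 at index 4, swap → [15, 17, 19, 22, 56, 31, 23, 60, 39, 34, 30, 59, 43]
  56 vs smaller child 30 at index 10, swap → [15, 17, 19, 22, 30, 31, 23, 60, 39, 34, 56, 59, 43]
extract-min #3 returns 15:
  remove root 15; move last element 43 to root → [43, 17, 19, 22, 30, 31, 23, 60, 39, 34, 56, 59]
  43 vs smaller child 17 at index 1, swap → [17, 43, 19, 22, 30, 31, 23, 60, 39, 34, 56, 59]
  43 vs smaller child 22 at index 3, swap → [17, 22, 19, 43, 30, 31, 23, 60, 39, 34, 56, 59]
  43 vs smaller child 39 at index 8, swap → [17, 22, 19, 39, 30, 31, 23, 60, 43, 34, 56, 59]
extract-min #4 returns 17:
  remove root 17; move last element 59 to root → [59, 22, 19, 39, 30, 31, 23, 60, 43, 34, 56]
  59 vs smaller child 19 at index 2, swap → [19, 22, 59, 39, 30, 31, 23, 60, 43, 34, 56]
  59 vs smaller child 23 at index 6, swap → [19, 22, 23, 39, 30, 31, 59, 60, 43, 34, 56]
extract-min #5 returns 19:
  remove root 19; move last element 56 to root → [56, 22, 23, 39, 30, 31, 59, 60, 43, 34]
  56 vs smaller child 22 at index 1, swap → [22, 56, 23, 39, 30, 31, 59, 60, 43, 34]
  56 vs smaller child 30 at index 4, swap → [22, 30, 23, 39, 56, 31, 59, 60, 43, 34]
  56 vs only child 34 at index 9, swap → [22, 30, 23, 39, 34, 31, 59, 60, 43, 56]

[22, 30, 23, 39, 34, 31, 59, 60, 43, 56]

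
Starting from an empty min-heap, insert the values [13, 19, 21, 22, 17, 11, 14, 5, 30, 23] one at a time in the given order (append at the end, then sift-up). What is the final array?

Insert 13:
  append 13 at index 0 → [13] (no swap needed)
Insert 19:
  append 19 at index 1 → [13, 19] (no swap needed)
Insert 21:
  append 21 at index 2 → [13, 19, 21] (no swap needed)
Insert 22:
  append 22 at index 3 → [13, 19, 21, 22] (no swap needed)
Insert 17:
  append 17 at index 4 → [13, 19, 21, 22, 17]
  17 < parent 19 at index 1, swap → [13, 17, 21, 22, 19]
Insert 11:
  append 11 at index 5 → [13, 17, 21, 22, 19, 11]
  11 < parent 21 at index 2, swap → [13, 17, 11, 22, 19, 21]
  11 < parent 13 at index 0, swap → [11, 17, 13, 22, 19, 21]
Insert 14:
  append 14 at index 6 → [11, 17, 13, 22, 19, 21, 14] (no swap needed)
Insert 5:
  append 5 at index 7 → [11, 17, 13, 22, 19, 21, 14, 5]
  5 < parent 22 at index 3, swap → [11, 17, 13, 5, 19, 21, 14, 22]
  5 < parent 17 at index 1, swap → [11, 5, 13, 17, 19, 21, 14, 22]
  5 < parent 11 at index 0, swap → [5, 11, 13, 17, 19, 21, 14, 22]
Insert 30:
  append 30 at index 8 → [5, 11, 13, 17, 19, 21, 14, 22, 30] (no swap needed)
Insert 23:
  append 23 at index 9 → [5, 11, 13, 17, 19, 21, 14, 22, 30, 23] (no swap needed)

[5, 11, 13, 17, 19, 21, 14, 22, 30, 23]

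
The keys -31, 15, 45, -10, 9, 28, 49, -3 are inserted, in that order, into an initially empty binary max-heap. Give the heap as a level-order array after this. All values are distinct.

[49, 9, 45, -3, -10, 15, 28, -31]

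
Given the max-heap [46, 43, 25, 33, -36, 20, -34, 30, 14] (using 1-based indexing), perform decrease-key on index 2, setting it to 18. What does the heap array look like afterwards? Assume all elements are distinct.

set index 2 from 43 to 18 → [46, 18, 25, 33, -36, 20, -34, 30, 14]
18 vs larger child 33 at index 4, swap → [46, 33, 25, 18, -36, 20, -34, 30, 14]
18 vs larger child 30 at index 8, swap → [46, 33, 25, 30, -36, 20, -34, 18, 14]

[46, 33, 25, 30, -36, 20, -34, 18, 14]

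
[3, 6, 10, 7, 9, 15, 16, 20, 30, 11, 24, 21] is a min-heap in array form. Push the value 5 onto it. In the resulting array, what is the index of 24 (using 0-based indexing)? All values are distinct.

10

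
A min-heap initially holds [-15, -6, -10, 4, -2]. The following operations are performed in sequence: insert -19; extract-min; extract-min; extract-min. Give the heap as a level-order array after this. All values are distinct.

[-6, 4, -2]

insert -19:
  append -19 at index 5 → [-15, -6, -10, 4, -2, -19]
  -19 < parent -10 at index 2, swap → [-15, -6, -19, 4, -2, -10]
  -19 < parent -15 at index 0, swap → [-19, -6, -15, 4, -2, -10]
extract-min → returns -19:
  remove root -19; move last element -10 to root → [-10, -6, -15, 4, -2]
  -10 vs smaller child -15 at index 2, swap → [-15, -6, -10, 4, -2]
extract-min → returns -15:
  remove root -15; move last element -2 to root → [-2, -6, -10, 4]
  -2 vs smaller child -10 at index 2, swap → [-10, -6, -2, 4]
extract-min → returns -10:
  remove root -10; move last element 4 to root → [4, -6, -2]
  4 vs smaller child -6 at index 1, swap → [-6, 4, -2]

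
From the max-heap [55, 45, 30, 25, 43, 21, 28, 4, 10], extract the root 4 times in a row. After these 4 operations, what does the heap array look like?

[28, 25, 21, 4, 10]

extract-max #1 returns 55:
  remove root 55; move last element 10 to root → [10, 45, 30, 25, 43, 21, 28, 4]
  10 vs larger child 45 at index 1, swap → [45, 10, 30, 25, 43, 21, 28, 4]
  10 vs larger child 43 at index 4, swap → [45, 43, 30, 25, 10, 21, 28, 4]
extract-max #2 returns 45:
  remove root 45; move last element 4 to root → [4, 43, 30, 25, 10, 21, 28]
  4 vs larger child 43 at index 1, swap → [43, 4, 30, 25, 10, 21, 28]
  4 vs larger child 25 at index 3, swap → [43, 25, 30, 4, 10, 21, 28]
extract-max #3 returns 43:
  remove root 43; move last element 28 to root → [28, 25, 30, 4, 10, 21]
  28 vs larger child 30 at index 2, swap → [30, 25, 28, 4, 10, 21]
extract-max #4 returns 30:
  remove root 30; move last element 21 to root → [21, 25, 28, 4, 10]
  21 vs larger child 28 at index 2, swap → [28, 25, 21, 4, 10]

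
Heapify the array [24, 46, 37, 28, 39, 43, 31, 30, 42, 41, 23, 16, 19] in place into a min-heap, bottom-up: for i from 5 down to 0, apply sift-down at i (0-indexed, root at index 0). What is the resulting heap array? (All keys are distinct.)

[16, 23, 19, 28, 39, 24, 31, 30, 42, 41, 46, 43, 37]

sift down from index 5:
  43 vs smaller child 16 at index 11, swap → [24, 46, 37, 28, 39, 16, 31, 30, 42, 41, 23, 43, 19]
sift down from index 4:
  39 vs smaller child 23 at index 10, swap → [24, 46, 37, 28, 23, 16, 31, 30, 42, 41, 39, 43, 19]
sift down from index 3: already satisfies heap property
sift down from index 2:
  37 vs smaller child 16 at index 5, swap → [24, 46, 16, 28, 23, 37, 31, 30, 42, 41, 39, 43, 19]
  37 vs smaller child 19 at index 12, swap → [24, 46, 16, 28, 23, 19, 31, 30, 42, 41, 39, 43, 37]
sift down from index 1:
  46 vs smaller child 23 at index 4, swap → [24, 23, 16, 28, 46, 19, 31, 30, 42, 41, 39, 43, 37]
  46 vs smaller child 39 at index 10, swap → [24, 23, 16, 28, 39, 19, 31, 30, 42, 41, 46, 43, 37]
sift down from index 0:
  24 vs smaller child 16 at index 2, swap → [16, 23, 24, 28, 39, 19, 31, 30, 42, 41, 46, 43, 37]
  24 vs smaller child 19 at index 5, swap → [16, 23, 19, 28, 39, 24, 31, 30, 42, 41, 46, 43, 37]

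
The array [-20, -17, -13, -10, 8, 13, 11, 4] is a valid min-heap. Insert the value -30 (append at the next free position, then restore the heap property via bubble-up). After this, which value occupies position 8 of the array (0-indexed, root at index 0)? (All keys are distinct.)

-10

append -30 at index 8 → [-20, -17, -13, -10, 8, 13, 11, 4, -30]
-30 < parent -10 at index 3, swap → [-20, -17, -13, -30, 8, 13, 11, 4, -10]
-30 < parent -17 at index 1, swap → [-20, -30, -13, -17, 8, 13, 11, 4, -10]
-30 < parent -20 at index 0, swap → [-30, -20, -13, -17, 8, 13, 11, 4, -10]
resulting array: [-30, -20, -13, -17, 8, 13, 11, 4, -10]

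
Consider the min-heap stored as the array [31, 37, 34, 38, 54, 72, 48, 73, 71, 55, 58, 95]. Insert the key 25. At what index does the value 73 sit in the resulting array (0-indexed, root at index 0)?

7

append 25 at index 12 → [31, 37, 34, 38, 54, 72, 48, 73, 71, 55, 58, 95, 25]
25 < parent 72 at index 5, swap → [31, 37, 34, 38, 54, 25, 48, 73, 71, 55, 58, 95, 72]
25 < parent 34 at index 2, swap → [31, 37, 25, 38, 54, 34, 48, 73, 71, 55, 58, 95, 72]
25 < parent 31 at index 0, swap → [25, 37, 31, 38, 54, 34, 48, 73, 71, 55, 58, 95, 72]
resulting array: [25, 37, 31, 38, 54, 34, 48, 73, 71, 55, 58, 95, 72]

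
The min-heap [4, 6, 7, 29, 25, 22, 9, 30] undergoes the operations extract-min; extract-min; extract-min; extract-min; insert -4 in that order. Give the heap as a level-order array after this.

[-4, 22, 30, 29, 25]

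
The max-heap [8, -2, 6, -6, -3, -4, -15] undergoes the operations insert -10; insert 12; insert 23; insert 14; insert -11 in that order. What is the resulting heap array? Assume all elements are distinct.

[23, 14, 6, -2, 12, -4, -15, -10, -6, -3, 8, -11]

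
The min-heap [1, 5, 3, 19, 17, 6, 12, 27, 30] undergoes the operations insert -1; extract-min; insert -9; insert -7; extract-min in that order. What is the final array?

insert -1:
  append -1 at index 9 → [1, 5, 3, 19, 17, 6, 12, 27, 30, -1]
  -1 < parent 17 at index 4, swap → [1, 5, 3, 19, -1, 6, 12, 27, 30, 17]
  -1 < parent 5 at index 1, swap → [1, -1, 3, 19, 5, 6, 12, 27, 30, 17]
  -1 < parent 1 at index 0, swap → [-1, 1, 3, 19, 5, 6, 12, 27, 30, 17]
extract-min → returns -1:
  remove root -1; move last element 17 to root → [17, 1, 3, 19, 5, 6, 12, 27, 30]
  17 vs smaller child 1 at index 1, swap → [1, 17, 3, 19, 5, 6, 12, 27, 30]
  17 vs smaller child 5 at index 4, swap → [1, 5, 3, 19, 17, 6, 12, 27, 30]
insert -9:
  append -9 at index 9 → [1, 5, 3, 19, 17, 6, 12, 27, 30, -9]
  -9 < parent 17 at index 4, swap → [1, 5, 3, 19, -9, 6, 12, 27, 30, 17]
  -9 < parent 5 at index 1, swap → [1, -9, 3, 19, 5, 6, 12, 27, 30, 17]
  -9 < parent 1 at index 0, swap → [-9, 1, 3, 19, 5, 6, 12, 27, 30, 17]
insert -7:
  append -7 at index 10 → [-9, 1, 3, 19, 5, 6, 12, 27, 30, 17, -7]
  -7 < parent 5 at index 4, swap → [-9, 1, 3, 19, -7, 6, 12, 27, 30, 17, 5]
  -7 < parent 1 at index 1, swap → [-9, -7, 3, 19, 1, 6, 12, 27, 30, 17, 5]
extract-min → returns -9:
  remove root -9; move last element 5 to root → [5, -7, 3, 19, 1, 6, 12, 27, 30, 17]
  5 vs smaller child -7 at index 1, swap → [-7, 5, 3, 19, 1, 6, 12, 27, 30, 17]
  5 vs smaller child 1 at index 4, swap → [-7, 1, 3, 19, 5, 6, 12, 27, 30, 17]

[-7, 1, 3, 19, 5, 6, 12, 27, 30, 17]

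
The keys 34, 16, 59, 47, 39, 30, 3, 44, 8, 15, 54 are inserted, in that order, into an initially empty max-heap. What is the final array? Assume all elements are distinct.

[59, 54, 34, 44, 47, 30, 3, 16, 8, 15, 39]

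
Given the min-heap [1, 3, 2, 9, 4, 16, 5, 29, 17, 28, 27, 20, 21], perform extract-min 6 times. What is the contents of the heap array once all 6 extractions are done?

[16, 17, 21, 27, 20, 28, 29]

extract-min #1 returns 1:
  remove root 1; move last element 21 to root → [21, 3, 2, 9, 4, 16, 5, 29, 17, 28, 27, 20]
  21 vs smaller child 2 at index 2, swap → [2, 3, 21, 9, 4, 16, 5, 29, 17, 28, 27, 20]
  21 vs smaller child 5 at index 6, swap → [2, 3, 5, 9, 4, 16, 21, 29, 17, 28, 27, 20]
extract-min #2 returns 2:
  remove root 2; move last element 20 to root → [20, 3, 5, 9, 4, 16, 21, 29, 17, 28, 27]
  20 vs smaller child 3 at index 1, swap → [3, 20, 5, 9, 4, 16, 21, 29, 17, 28, 27]
  20 vs smaller child 4 at index 4, swap → [3, 4, 5, 9, 20, 16, 21, 29, 17, 28, 27]
extract-min #3 returns 3:
  remove root 3; move last element 27 to root → [27, 4, 5, 9, 20, 16, 21, 29, 17, 28]
  27 vs smaller child 4 at index 1, swap → [4, 27, 5, 9, 20, 16, 21, 29, 17, 28]
  27 vs smaller child 9 at index 3, swap → [4, 9, 5, 27, 20, 16, 21, 29, 17, 28]
  27 vs smaller child 17 at index 8, swap → [4, 9, 5, 17, 20, 16, 21, 29, 27, 28]
extract-min #4 returns 4:
  remove root 4; move last element 28 to root → [28, 9, 5, 17, 20, 16, 21, 29, 27]
  28 vs smaller child 5 at index 2, swap → [5, 9, 28, 17, 20, 16, 21, 29, 27]
  28 vs smaller child 16 at index 5, swap → [5, 9, 16, 17, 20, 28, 21, 29, 27]
extract-min #5 returns 5:
  remove root 5; move last element 27 to root → [27, 9, 16, 17, 20, 28, 21, 29]
  27 vs smaller child 9 at index 1, swap → [9, 27, 16, 17, 20, 28, 21, 29]
  27 vs smaller child 17 at index 3, swap → [9, 17, 16, 27, 20, 28, 21, 29]
extract-min #6 returns 9:
  remove root 9; move last element 29 to root → [29, 17, 16, 27, 20, 28, 21]
  29 vs smaller child 16 at index 2, swap → [16, 17, 29, 27, 20, 28, 21]
  29 vs smaller child 21 at index 6, swap → [16, 17, 21, 27, 20, 28, 29]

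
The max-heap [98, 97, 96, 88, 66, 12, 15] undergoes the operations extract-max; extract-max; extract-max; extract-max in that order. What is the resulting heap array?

[66, 15, 12]

extract-max → returns 98:
  remove root 98; move last element 15 to root → [15, 97, 96, 88, 66, 12]
  15 vs larger child 97 at index 1, swap → [97, 15, 96, 88, 66, 12]
  15 vs larger child 88 at index 3, swap → [97, 88, 96, 15, 66, 12]
extract-max → returns 97:
  remove root 97; move last element 12 to root → [12, 88, 96, 15, 66]
  12 vs larger child 96 at index 2, swap → [96, 88, 12, 15, 66]
extract-max → returns 96:
  remove root 96; move last element 66 to root → [66, 88, 12, 15]
  66 vs larger child 88 at index 1, swap → [88, 66, 12, 15]
extract-max → returns 88:
  remove root 88; move last element 15 to root → [15, 66, 12]
  15 vs larger child 66 at index 1, swap → [66, 15, 12]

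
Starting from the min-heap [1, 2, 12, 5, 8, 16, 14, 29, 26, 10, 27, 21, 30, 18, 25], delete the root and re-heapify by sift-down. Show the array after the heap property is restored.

remove root 1; move last element 25 to root → [25, 2, 12, 5, 8, 16, 14, 29, 26, 10, 27, 21, 30, 18]
25 vs smaller child 2 at index 1, swap → [2, 25, 12, 5, 8, 16, 14, 29, 26, 10, 27, 21, 30, 18]
25 vs smaller child 5 at index 3, swap → [2, 5, 12, 25, 8, 16, 14, 29, 26, 10, 27, 21, 30, 18]

[2, 5, 12, 25, 8, 16, 14, 29, 26, 10, 27, 21, 30, 18]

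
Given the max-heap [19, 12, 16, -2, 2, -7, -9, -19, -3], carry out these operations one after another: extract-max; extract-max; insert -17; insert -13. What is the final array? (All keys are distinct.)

extract-max → returns 19:
  remove root 19; move last element -3 to root → [-3, 12, 16, -2, 2, -7, -9, -19]
  -3 vs larger child 16 at index 2, swap → [16, 12, -3, -2, 2, -7, -9, -19]
extract-max → returns 16:
  remove root 16; move last element -19 to root → [-19, 12, -3, -2, 2, -7, -9]
  -19 vs larger child 12 at index 1, swap → [12, -19, -3, -2, 2, -7, -9]
  -19 vs larger child 2 at index 4, swap → [12, 2, -3, -2, -19, -7, -9]
insert -17:
  append -17 at index 7 → [12, 2, -3, -2, -19, -7, -9, -17] (no swap needed)
insert -13:
  append -13 at index 8 → [12, 2, -3, -2, -19, -7, -9, -17, -13] (no swap needed)

[12, 2, -3, -2, -19, -7, -9, -17, -13]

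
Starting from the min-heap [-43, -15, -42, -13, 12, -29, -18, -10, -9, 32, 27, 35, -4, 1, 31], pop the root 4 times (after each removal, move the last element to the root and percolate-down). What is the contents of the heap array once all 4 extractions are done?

extract-min #1 returns -43:
  remove root -43; move last element 31 to root → [31, -15, -42, -13, 12, -29, -18, -10, -9, 32, 27, 35, -4, 1]
  31 vs smaller child -42 at index 2, swap → [-42, -15, 31, -13, 12, -29, -18, -10, -9, 32, 27, 35, -4, 1]
  31 vs smaller child -29 at index 5, swap → [-42, -15, -29, -13, 12, 31, -18, -10, -9, 32, 27, 35, -4, 1]
  31 vs smaller child -4 at index 12, swap → [-42, -15, -29, -13, 12, -4, -18, -10, -9, 32, 27, 35, 31, 1]
extract-min #2 returns -42:
  remove root -42; move last element 1 to root → [1, -15, -29, -13, 12, -4, -18, -10, -9, 32, 27, 35, 31]
  1 vs smaller child -29 at index 2, swap → [-29, -15, 1, -13, 12, -4, -18, -10, -9, 32, 27, 35, 31]
  1 vs smaller child -18 at index 6, swap → [-29, -15, -18, -13, 12, -4, 1, -10, -9, 32, 27, 35, 31]
extract-min #3 returns -29:
  remove root -29; move last element 31 to root → [31, -15, -18, -13, 12, -4, 1, -10, -9, 32, 27, 35]
  31 vs smaller child -18 at index 2, swap → [-18, -15, 31, -13, 12, -4, 1, -10, -9, 32, 27, 35]
  31 vs smaller child -4 at index 5, swap → [-18, -15, -4, -13, 12, 31, 1, -10, -9, 32, 27, 35]
extract-min #4 returns -18:
  remove root -18; move last element 35 to root → [35, -15, -4, -13, 12, 31, 1, -10, -9, 32, 27]
  35 vs smaller child -15 at index 1, swap → [-15, 35, -4, -13, 12, 31, 1, -10, -9, 32, 27]
  35 vs smaller child -13 at index 3, swap → [-15, -13, -4, 35, 12, 31, 1, -10, -9, 32, 27]
  35 vs smaller child -10 at index 7, swap → [-15, -13, -4, -10, 12, 31, 1, 35, -9, 32, 27]

[-15, -13, -4, -10, 12, 31, 1, 35, -9, 32, 27]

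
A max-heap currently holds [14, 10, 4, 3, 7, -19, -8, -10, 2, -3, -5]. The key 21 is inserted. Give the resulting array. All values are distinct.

append 21 at index 11 → [14, 10, 4, 3, 7, -19, -8, -10, 2, -3, -5, 21]
21 > parent -19 at index 5, swap → [14, 10, 4, 3, 7, 21, -8, -10, 2, -3, -5, -19]
21 > parent 4 at index 2, swap → [14, 10, 21, 3, 7, 4, -8, -10, 2, -3, -5, -19]
21 > parent 14 at index 0, swap → [21, 10, 14, 3, 7, 4, -8, -10, 2, -3, -5, -19]

[21, 10, 14, 3, 7, 4, -8, -10, 2, -3, -5, -19]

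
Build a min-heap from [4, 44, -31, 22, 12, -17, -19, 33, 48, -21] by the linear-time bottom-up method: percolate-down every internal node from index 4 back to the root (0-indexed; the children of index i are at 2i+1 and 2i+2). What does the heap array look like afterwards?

sift down from index 4:
  12 vs only child -21 at index 9, swap → [4, 44, -31, 22, -21, -17, -19, 33, 48, 12]
sift down from index 3: already satisfies heap property
sift down from index 2: already satisfies heap property
sift down from index 1:
  44 vs smaller child -21 at index 4, swap → [4, -21, -31, 22, 44, -17, -19, 33, 48, 12]
  44 vs only child 12 at index 9, swap → [4, -21, -31, 22, 12, -17, -19, 33, 48, 44]
sift down from index 0:
  4 vs smaller child -31 at index 2, swap → [-31, -21, 4, 22, 12, -17, -19, 33, 48, 44]
  4 vs smaller child -19 at index 6, swap → [-31, -21, -19, 22, 12, -17, 4, 33, 48, 44]

[-31, -21, -19, 22, 12, -17, 4, 33, 48, 44]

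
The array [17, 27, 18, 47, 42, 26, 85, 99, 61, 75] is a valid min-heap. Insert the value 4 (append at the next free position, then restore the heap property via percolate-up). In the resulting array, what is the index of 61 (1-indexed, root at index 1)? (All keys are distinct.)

9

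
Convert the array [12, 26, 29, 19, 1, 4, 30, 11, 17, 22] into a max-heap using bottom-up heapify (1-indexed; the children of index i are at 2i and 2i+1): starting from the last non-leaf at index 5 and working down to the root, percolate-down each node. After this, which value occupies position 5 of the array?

22

sift down from index 5:
  1 vs only child 22 at index 10, swap → [12, 26, 29, 19, 22, 4, 30, 11, 17, 1]
sift down from index 4: already satisfies heap property
sift down from index 3:
  29 vs larger child 30 at index 7, swap → [12, 26, 30, 19, 22, 4, 29, 11, 17, 1]
sift down from index 2: already satisfies heap property
sift down from index 1:
  12 vs larger child 30 at index 3, swap → [30, 26, 12, 19, 22, 4, 29, 11, 17, 1]
  12 vs larger child 29 at index 7, swap → [30, 26, 29, 19, 22, 4, 12, 11, 17, 1]
resulting array: [30, 26, 29, 19, 22, 4, 12, 11, 17, 1]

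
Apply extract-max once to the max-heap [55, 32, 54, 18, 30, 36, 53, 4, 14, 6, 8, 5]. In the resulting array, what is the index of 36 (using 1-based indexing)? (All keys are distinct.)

remove root 55; move last element 5 to root → [5, 32, 54, 18, 30, 36, 53, 4, 14, 6, 8]
5 vs larger child 54 at index 3, swap → [54, 32, 5, 18, 30, 36, 53, 4, 14, 6, 8]
5 vs larger child 53 at index 7, swap → [54, 32, 53, 18, 30, 36, 5, 4, 14, 6, 8]
resulting array: [54, 32, 53, 18, 30, 36, 5, 4, 14, 6, 8]

6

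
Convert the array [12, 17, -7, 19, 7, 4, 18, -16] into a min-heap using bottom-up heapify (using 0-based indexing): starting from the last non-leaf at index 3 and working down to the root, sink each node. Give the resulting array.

[-16, 7, -7, 17, 12, 4, 18, 19]

sift down from index 3:
  19 vs only child -16 at index 7, swap → [12, 17, -7, -16, 7, 4, 18, 19]
sift down from index 2: already satisfies heap property
sift down from index 1:
  17 vs smaller child -16 at index 3, swap → [12, -16, -7, 17, 7, 4, 18, 19]
sift down from index 0:
  12 vs smaller child -16 at index 1, swap → [-16, 12, -7, 17, 7, 4, 18, 19]
  12 vs smaller child 7 at index 4, swap → [-16, 7, -7, 17, 12, 4, 18, 19]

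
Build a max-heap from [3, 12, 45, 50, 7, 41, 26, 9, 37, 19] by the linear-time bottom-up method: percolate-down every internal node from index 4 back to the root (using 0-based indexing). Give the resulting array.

[50, 37, 45, 12, 19, 41, 26, 9, 3, 7]

sift down from index 4:
  7 vs only child 19 at index 9, swap → [3, 12, 45, 50, 19, 41, 26, 9, 37, 7]
sift down from index 3: already satisfies heap property
sift down from index 2: already satisfies heap property
sift down from index 1:
  12 vs larger child 50 at index 3, swap → [3, 50, 45, 12, 19, 41, 26, 9, 37, 7]
  12 vs larger child 37 at index 8, swap → [3, 50, 45, 37, 19, 41, 26, 9, 12, 7]
sift down from index 0:
  3 vs larger child 50 at index 1, swap → [50, 3, 45, 37, 19, 41, 26, 9, 12, 7]
  3 vs larger child 37 at index 3, swap → [50, 37, 45, 3, 19, 41, 26, 9, 12, 7]
  3 vs larger child 12 at index 8, swap → [50, 37, 45, 12, 19, 41, 26, 9, 3, 7]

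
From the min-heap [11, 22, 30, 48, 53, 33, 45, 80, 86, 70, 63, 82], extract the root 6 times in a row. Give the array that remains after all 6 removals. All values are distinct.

[53, 70, 63, 80, 82, 86]

extract-min #1 returns 11:
  remove root 11; move last element 82 to root → [82, 22, 30, 48, 53, 33, 45, 80, 86, 70, 63]
  82 vs smaller child 22 at index 1, swap → [22, 82, 30, 48, 53, 33, 45, 80, 86, 70, 63]
  82 vs smaller child 48 at index 3, swap → [22, 48, 30, 82, 53, 33, 45, 80, 86, 70, 63]
  82 vs smaller child 80 at index 7, swap → [22, 48, 30, 80, 53, 33, 45, 82, 86, 70, 63]
extract-min #2 returns 22:
  remove root 22; move last element 63 to root → [63, 48, 30, 80, 53, 33, 45, 82, 86, 70]
  63 vs smaller child 30 at index 2, swap → [30, 48, 63, 80, 53, 33, 45, 82, 86, 70]
  63 vs smaller child 33 at index 5, swap → [30, 48, 33, 80, 53, 63, 45, 82, 86, 70]
extract-min #3 returns 30:
  remove root 30; move last element 70 to root → [70, 48, 33, 80, 53, 63, 45, 82, 86]
  70 vs smaller child 33 at index 2, swap → [33, 48, 70, 80, 53, 63, 45, 82, 86]
  70 vs smaller child 45 at index 6, swap → [33, 48, 45, 80, 53, 63, 70, 82, 86]
extract-min #4 returns 33:
  remove root 33; move last element 86 to root → [86, 48, 45, 80, 53, 63, 70, 82]
  86 vs smaller child 45 at index 2, swap → [45, 48, 86, 80, 53, 63, 70, 82]
  86 vs smaller child 63 at index 5, swap → [45, 48, 63, 80, 53, 86, 70, 82]
extract-min #5 returns 45:
  remove root 45; move last element 82 to root → [82, 48, 63, 80, 53, 86, 70]
  82 vs smaller child 48 at index 1, swap → [48, 82, 63, 80, 53, 86, 70]
  82 vs smaller child 53 at index 4, swap → [48, 53, 63, 80, 82, 86, 70]
extract-min #6 returns 48:
  remove root 48; move last element 70 to root → [70, 53, 63, 80, 82, 86]
  70 vs smaller child 53 at index 1, swap → [53, 70, 63, 80, 82, 86]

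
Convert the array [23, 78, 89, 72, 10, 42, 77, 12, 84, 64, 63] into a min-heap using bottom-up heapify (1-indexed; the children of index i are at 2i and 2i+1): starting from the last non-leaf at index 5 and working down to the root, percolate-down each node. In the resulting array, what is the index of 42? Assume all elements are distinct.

3

sift down from index 5: already satisfies heap property
sift down from index 4:
  72 vs smaller child 12 at index 8, swap → [23, 78, 89, 12, 10, 42, 77, 72, 84, 64, 63]
sift down from index 3:
  89 vs smaller child 42 at index 6, swap → [23, 78, 42, 12, 10, 89, 77, 72, 84, 64, 63]
sift down from index 2:
  78 vs smaller child 10 at index 5, swap → [23, 10, 42, 12, 78, 89, 77, 72, 84, 64, 63]
  78 vs smaller child 63 at index 11, swap → [23, 10, 42, 12, 63, 89, 77, 72, 84, 64, 78]
sift down from index 1:
  23 vs smaller child 10 at index 2, swap → [10, 23, 42, 12, 63, 89, 77, 72, 84, 64, 78]
  23 vs smaller child 12 at index 4, swap → [10, 12, 42, 23, 63, 89, 77, 72, 84, 64, 78]
resulting array: [10, 12, 42, 23, 63, 89, 77, 72, 84, 64, 78]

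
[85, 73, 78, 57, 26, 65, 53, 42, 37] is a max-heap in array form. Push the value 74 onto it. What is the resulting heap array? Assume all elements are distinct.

[85, 74, 78, 57, 73, 65, 53, 42, 37, 26]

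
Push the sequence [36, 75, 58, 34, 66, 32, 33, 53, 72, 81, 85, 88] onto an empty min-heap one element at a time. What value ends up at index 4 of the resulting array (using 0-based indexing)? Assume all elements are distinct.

Insert 36:
  append 36 at index 0 → [36] (no swap needed)
Insert 75:
  append 75 at index 1 → [36, 75] (no swap needed)
Insert 58:
  append 58 at index 2 → [36, 75, 58] (no swap needed)
Insert 34:
  append 34 at index 3 → [36, 75, 58, 34]
  34 < parent 75 at index 1, swap → [36, 34, 58, 75]
  34 < parent 36 at index 0, swap → [34, 36, 58, 75]
Insert 66:
  append 66 at index 4 → [34, 36, 58, 75, 66] (no swap needed)
Insert 32:
  append 32 at index 5 → [34, 36, 58, 75, 66, 32]
  32 < parent 58 at index 2, swap → [34, 36, 32, 75, 66, 58]
  32 < parent 34 at index 0, swap → [32, 36, 34, 75, 66, 58]
Insert 33:
  append 33 at index 6 → [32, 36, 34, 75, 66, 58, 33]
  33 < parent 34 at index 2, swap → [32, 36, 33, 75, 66, 58, 34]
Insert 53:
  append 53 at index 7 → [32, 36, 33, 75, 66, 58, 34, 53]
  53 < parent 75 at index 3, swap → [32, 36, 33, 53, 66, 58, 34, 75]
Insert 72:
  append 72 at index 8 → [32, 36, 33, 53, 66, 58, 34, 75, 72] (no swap needed)
Insert 81:
  append 81 at index 9 → [32, 36, 33, 53, 66, 58, 34, 75, 72, 81] (no swap needed)
Insert 85:
  append 85 at index 10 → [32, 36, 33, 53, 66, 58, 34, 75, 72, 81, 85] (no swap needed)
Insert 88:
  append 88 at index 11 → [32, 36, 33, 53, 66, 58, 34, 75, 72, 81, 85, 88] (no swap needed)
resulting array: [32, 36, 33, 53, 66, 58, 34, 75, 72, 81, 85, 88]

66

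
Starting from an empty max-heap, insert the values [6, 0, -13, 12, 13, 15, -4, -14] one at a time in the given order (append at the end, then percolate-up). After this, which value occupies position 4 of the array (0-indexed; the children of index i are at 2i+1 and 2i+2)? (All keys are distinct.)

6

Insert 6:
  append 6 at index 0 → [6] (no swap needed)
Insert 0:
  append 0 at index 1 → [6, 0] (no swap needed)
Insert -13:
  append -13 at index 2 → [6, 0, -13] (no swap needed)
Insert 12:
  append 12 at index 3 → [6, 0, -13, 12]
  12 > parent 0 at index 1, swap → [6, 12, -13, 0]
  12 > parent 6 at index 0, swap → [12, 6, -13, 0]
Insert 13:
  append 13 at index 4 → [12, 6, -13, 0, 13]
  13 > parent 6 at index 1, swap → [12, 13, -13, 0, 6]
  13 > parent 12 at index 0, swap → [13, 12, -13, 0, 6]
Insert 15:
  append 15 at index 5 → [13, 12, -13, 0, 6, 15]
  15 > parent -13 at index 2, swap → [13, 12, 15, 0, 6, -13]
  15 > parent 13 at index 0, swap → [15, 12, 13, 0, 6, -13]
Insert -4:
  append -4 at index 6 → [15, 12, 13, 0, 6, -13, -4] (no swap needed)
Insert -14:
  append -14 at index 7 → [15, 12, 13, 0, 6, -13, -4, -14] (no swap needed)
resulting array: [15, 12, 13, 0, 6, -13, -4, -14]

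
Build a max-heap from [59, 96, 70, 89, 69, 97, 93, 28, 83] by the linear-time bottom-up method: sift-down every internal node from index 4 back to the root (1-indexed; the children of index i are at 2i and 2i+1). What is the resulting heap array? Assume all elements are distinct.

sift down from index 4: already satisfies heap property
sift down from index 3:
  70 vs larger child 97 at index 6, swap → [59, 96, 97, 89, 69, 70, 93, 28, 83]
sift down from index 2: already satisfies heap property
sift down from index 1:
  59 vs larger child 97 at index 3, swap → [97, 96, 59, 89, 69, 70, 93, 28, 83]
  59 vs larger child 93 at index 7, swap → [97, 96, 93, 89, 69, 70, 59, 28, 83]

[97, 96, 93, 89, 69, 70, 59, 28, 83]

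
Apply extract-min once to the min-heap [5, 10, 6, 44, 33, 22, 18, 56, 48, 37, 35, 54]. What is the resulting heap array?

remove root 5; move last element 54 to root → [54, 10, 6, 44, 33, 22, 18, 56, 48, 37, 35]
54 vs smaller child 6 at index 2, swap → [6, 10, 54, 44, 33, 22, 18, 56, 48, 37, 35]
54 vs smaller child 18 at index 6, swap → [6, 10, 18, 44, 33, 22, 54, 56, 48, 37, 35]

[6, 10, 18, 44, 33, 22, 54, 56, 48, 37, 35]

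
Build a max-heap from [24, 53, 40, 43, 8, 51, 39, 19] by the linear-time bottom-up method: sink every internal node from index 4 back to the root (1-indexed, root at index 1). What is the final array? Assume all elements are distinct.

sift down from index 4: already satisfies heap property
sift down from index 3:
  40 vs larger child 51 at index 6, swap → [24, 53, 51, 43, 8, 40, 39, 19]
sift down from index 2: already satisfies heap property
sift down from index 1:
  24 vs larger child 53 at index 2, swap → [53, 24, 51, 43, 8, 40, 39, 19]
  24 vs larger child 43 at index 4, swap → [53, 43, 51, 24, 8, 40, 39, 19]

[53, 43, 51, 24, 8, 40, 39, 19]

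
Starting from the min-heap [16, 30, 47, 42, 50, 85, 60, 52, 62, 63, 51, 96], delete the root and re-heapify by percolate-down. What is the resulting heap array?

[30, 42, 47, 52, 50, 85, 60, 96, 62, 63, 51]

remove root 16; move last element 96 to root → [96, 30, 47, 42, 50, 85, 60, 52, 62, 63, 51]
96 vs smaller child 30 at index 1, swap → [30, 96, 47, 42, 50, 85, 60, 52, 62, 63, 51]
96 vs smaller child 42 at index 3, swap → [30, 42, 47, 96, 50, 85, 60, 52, 62, 63, 51]
96 vs smaller child 52 at index 7, swap → [30, 42, 47, 52, 50, 85, 60, 96, 62, 63, 51]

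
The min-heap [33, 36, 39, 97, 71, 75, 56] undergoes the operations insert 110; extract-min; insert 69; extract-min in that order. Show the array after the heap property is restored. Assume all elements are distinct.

insert 110:
  append 110 at index 7 → [33, 36, 39, 97, 71, 75, 56, 110] (no swap needed)
extract-min → returns 33:
  remove root 33; move last element 110 to root → [110, 36, 39, 97, 71, 75, 56]
  110 vs smaller child 36 at index 1, swap → [36, 110, 39, 97, 71, 75, 56]
  110 vs smaller child 71 at index 4, swap → [36, 71, 39, 97, 110, 75, 56]
insert 69:
  append 69 at index 7 → [36, 71, 39, 97, 110, 75, 56, 69]
  69 < parent 97 at index 3, swap → [36, 71, 39, 69, 110, 75, 56, 97]
  69 < parent 71 at index 1, swap → [36, 69, 39, 71, 110, 75, 56, 97]
extract-min → returns 36:
  remove root 36; move last element 97 to root → [97, 69, 39, 71, 110, 75, 56]
  97 vs smaller child 39 at index 2, swap → [39, 69, 97, 71, 110, 75, 56]
  97 vs smaller child 56 at index 6, swap → [39, 69, 56, 71, 110, 75, 97]

[39, 69, 56, 71, 110, 75, 97]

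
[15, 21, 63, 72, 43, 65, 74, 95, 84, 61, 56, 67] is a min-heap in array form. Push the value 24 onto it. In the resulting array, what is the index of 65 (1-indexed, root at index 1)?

append 24 at index 13 → [15, 21, 63, 72, 43, 65, 74, 95, 84, 61, 56, 67, 24]
24 < parent 65 at index 6, swap → [15, 21, 63, 72, 43, 24, 74, 95, 84, 61, 56, 67, 65]
24 < parent 63 at index 3, swap → [15, 21, 24, 72, 43, 63, 74, 95, 84, 61, 56, 67, 65]
resulting array: [15, 21, 24, 72, 43, 63, 74, 95, 84, 61, 56, 67, 65]

13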